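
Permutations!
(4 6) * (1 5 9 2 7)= [0, 5, 7, 3, 6, 9, 4, 1, 8, 2]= (1 5 9 2 7)(4 6)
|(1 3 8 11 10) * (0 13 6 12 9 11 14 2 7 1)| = 42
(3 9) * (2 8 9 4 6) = (2 8 9 3 4 6) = [0, 1, 8, 4, 6, 5, 2, 7, 9, 3]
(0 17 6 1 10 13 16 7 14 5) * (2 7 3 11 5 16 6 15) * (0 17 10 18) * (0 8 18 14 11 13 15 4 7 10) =[0, 14, 10, 13, 7, 17, 1, 11, 18, 9, 15, 5, 12, 6, 16, 2, 3, 4, 8] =(1 14 16 3 13 6)(2 10 15)(4 7 11 5 17)(8 18)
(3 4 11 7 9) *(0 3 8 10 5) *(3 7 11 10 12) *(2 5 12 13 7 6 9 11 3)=[6, 1, 5, 4, 10, 0, 9, 11, 13, 8, 12, 3, 2, 7]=(0 6 9 8 13 7 11 3 4 10 12 2 5)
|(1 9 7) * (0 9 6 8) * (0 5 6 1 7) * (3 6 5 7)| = 4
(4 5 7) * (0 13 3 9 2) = (0 13 3 9 2)(4 5 7) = [13, 1, 0, 9, 5, 7, 6, 4, 8, 2, 10, 11, 12, 3]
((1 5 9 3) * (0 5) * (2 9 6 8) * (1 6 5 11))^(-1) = (0 1 11)(2 8 6 3 9)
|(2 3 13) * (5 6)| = 6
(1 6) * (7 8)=(1 6)(7 8)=[0, 6, 2, 3, 4, 5, 1, 8, 7]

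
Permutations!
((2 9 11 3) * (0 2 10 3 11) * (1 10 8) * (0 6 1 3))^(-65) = (11)(0 2 9 6 1 10)(3 8)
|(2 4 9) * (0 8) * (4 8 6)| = 6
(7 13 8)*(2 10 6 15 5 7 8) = (2 10 6 15 5 7 13) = [0, 1, 10, 3, 4, 7, 15, 13, 8, 9, 6, 11, 12, 2, 14, 5]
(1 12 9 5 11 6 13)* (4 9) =(1 12 4 9 5 11 6 13) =[0, 12, 2, 3, 9, 11, 13, 7, 8, 5, 10, 6, 4, 1]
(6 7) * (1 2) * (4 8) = (1 2)(4 8)(6 7) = [0, 2, 1, 3, 8, 5, 7, 6, 4]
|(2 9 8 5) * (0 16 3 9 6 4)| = |(0 16 3 9 8 5 2 6 4)| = 9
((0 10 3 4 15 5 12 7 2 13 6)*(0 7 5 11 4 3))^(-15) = ((0 10)(2 13 6 7)(4 15 11)(5 12))^(-15) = (15)(0 10)(2 13 6 7)(5 12)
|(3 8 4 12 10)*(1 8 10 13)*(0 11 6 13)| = 8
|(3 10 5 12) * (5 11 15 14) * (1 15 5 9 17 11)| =|(1 15 14 9 17 11 5 12 3 10)| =10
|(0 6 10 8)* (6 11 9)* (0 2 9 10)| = |(0 11 10 8 2 9 6)| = 7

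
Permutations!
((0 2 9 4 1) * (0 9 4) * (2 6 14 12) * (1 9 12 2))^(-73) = (0 9 4 2 14 6)(1 12)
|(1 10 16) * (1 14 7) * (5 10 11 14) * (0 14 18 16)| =|(0 14 7 1 11 18 16 5 10)| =9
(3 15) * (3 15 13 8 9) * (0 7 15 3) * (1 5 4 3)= [7, 5, 2, 13, 3, 4, 6, 15, 9, 0, 10, 11, 12, 8, 14, 1]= (0 7 15 1 5 4 3 13 8 9)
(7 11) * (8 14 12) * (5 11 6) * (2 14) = (2 14 12 8)(5 11 7 6) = [0, 1, 14, 3, 4, 11, 5, 6, 2, 9, 10, 7, 8, 13, 12]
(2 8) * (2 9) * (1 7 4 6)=(1 7 4 6)(2 8 9)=[0, 7, 8, 3, 6, 5, 1, 4, 9, 2]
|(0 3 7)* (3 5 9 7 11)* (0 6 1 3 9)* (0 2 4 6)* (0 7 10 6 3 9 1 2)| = |(0 5)(1 9 10 6 2 4 3 11)| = 8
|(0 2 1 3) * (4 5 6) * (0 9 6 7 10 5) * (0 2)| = |(1 3 9 6 4 2)(5 7 10)| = 6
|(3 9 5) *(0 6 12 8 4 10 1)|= |(0 6 12 8 4 10 1)(3 9 5)|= 21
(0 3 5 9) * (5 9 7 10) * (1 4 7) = (0 3 9)(1 4 7 10 5) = [3, 4, 2, 9, 7, 1, 6, 10, 8, 0, 5]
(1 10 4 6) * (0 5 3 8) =[5, 10, 2, 8, 6, 3, 1, 7, 0, 9, 4] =(0 5 3 8)(1 10 4 6)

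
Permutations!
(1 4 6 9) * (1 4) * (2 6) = (2 6 9 4) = [0, 1, 6, 3, 2, 5, 9, 7, 8, 4]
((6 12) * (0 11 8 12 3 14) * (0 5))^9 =(0 11 8 12 6 3 14 5)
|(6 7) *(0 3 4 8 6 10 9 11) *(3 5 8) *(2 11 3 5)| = 24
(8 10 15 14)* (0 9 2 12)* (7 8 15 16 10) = [9, 1, 12, 3, 4, 5, 6, 8, 7, 2, 16, 11, 0, 13, 15, 14, 10] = (0 9 2 12)(7 8)(10 16)(14 15)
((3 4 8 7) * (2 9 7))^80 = ((2 9 7 3 4 8))^80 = (2 7 4)(3 8 9)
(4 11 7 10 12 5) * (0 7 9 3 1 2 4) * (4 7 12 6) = [12, 2, 7, 1, 11, 0, 4, 10, 8, 3, 6, 9, 5] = (0 12 5)(1 2 7 10 6 4 11 9 3)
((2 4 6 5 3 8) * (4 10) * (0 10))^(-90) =(0 8 5 4)(2 3 6 10)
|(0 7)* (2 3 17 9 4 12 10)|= 14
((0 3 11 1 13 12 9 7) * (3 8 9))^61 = (0 8 9 7)(1 13 12 3 11)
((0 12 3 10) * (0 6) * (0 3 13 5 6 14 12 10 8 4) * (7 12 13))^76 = (0 5 4 13 8 14 3 10 6)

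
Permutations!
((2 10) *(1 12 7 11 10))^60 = (12)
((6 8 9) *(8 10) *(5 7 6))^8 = ((5 7 6 10 8 9))^8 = (5 6 8)(7 10 9)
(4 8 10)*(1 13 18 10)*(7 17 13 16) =(1 16 7 17 13 18 10 4 8) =[0, 16, 2, 3, 8, 5, 6, 17, 1, 9, 4, 11, 12, 18, 14, 15, 7, 13, 10]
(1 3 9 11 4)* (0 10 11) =(0 10 11 4 1 3 9) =[10, 3, 2, 9, 1, 5, 6, 7, 8, 0, 11, 4]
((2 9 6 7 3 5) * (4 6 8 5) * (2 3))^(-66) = ((2 9 8 5 3 4 6 7))^(-66) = (2 6 3 8)(4 5 9 7)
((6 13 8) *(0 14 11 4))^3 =(0 4 11 14)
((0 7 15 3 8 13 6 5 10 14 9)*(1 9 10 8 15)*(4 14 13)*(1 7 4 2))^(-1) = ((0 4 14 10 13 6 5 8 2 1 9)(3 15))^(-1) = (0 9 1 2 8 5 6 13 10 14 4)(3 15)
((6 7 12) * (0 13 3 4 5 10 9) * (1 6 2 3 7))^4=(0 2 10 7 4)(3 9 12 5 13)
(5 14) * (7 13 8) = (5 14)(7 13 8) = [0, 1, 2, 3, 4, 14, 6, 13, 7, 9, 10, 11, 12, 8, 5]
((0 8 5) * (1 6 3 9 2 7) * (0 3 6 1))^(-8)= ((0 8 5 3 9 2 7))^(-8)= (0 7 2 9 3 5 8)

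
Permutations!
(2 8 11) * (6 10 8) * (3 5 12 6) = (2 3 5 12 6 10 8 11) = [0, 1, 3, 5, 4, 12, 10, 7, 11, 9, 8, 2, 6]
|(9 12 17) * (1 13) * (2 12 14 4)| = 6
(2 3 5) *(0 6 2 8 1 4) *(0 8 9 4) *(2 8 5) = [6, 0, 3, 2, 5, 9, 8, 7, 1, 4] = (0 6 8 1)(2 3)(4 5 9)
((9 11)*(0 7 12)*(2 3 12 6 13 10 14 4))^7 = ((0 7 6 13 10 14 4 2 3 12)(9 11))^7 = (0 2 10 7 3 14 6 12 4 13)(9 11)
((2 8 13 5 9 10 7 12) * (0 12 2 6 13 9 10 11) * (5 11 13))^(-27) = (0 2 12 8 6 9 5 13 10 11 7)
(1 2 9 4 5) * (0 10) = (0 10)(1 2 9 4 5) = [10, 2, 9, 3, 5, 1, 6, 7, 8, 4, 0]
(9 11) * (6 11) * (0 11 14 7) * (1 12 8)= [11, 12, 2, 3, 4, 5, 14, 0, 1, 6, 10, 9, 8, 13, 7]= (0 11 9 6 14 7)(1 12 8)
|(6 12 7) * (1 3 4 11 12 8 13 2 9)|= 11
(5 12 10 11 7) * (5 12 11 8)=(5 11 7 12 10 8)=[0, 1, 2, 3, 4, 11, 6, 12, 5, 9, 8, 7, 10]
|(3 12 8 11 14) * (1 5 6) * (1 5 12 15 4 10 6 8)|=18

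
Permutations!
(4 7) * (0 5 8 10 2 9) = (0 5 8 10 2 9)(4 7) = [5, 1, 9, 3, 7, 8, 6, 4, 10, 0, 2]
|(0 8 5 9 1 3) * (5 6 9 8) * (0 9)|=12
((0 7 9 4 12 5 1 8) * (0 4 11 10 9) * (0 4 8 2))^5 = (0 1 12 7 2 5 4)(9 10 11)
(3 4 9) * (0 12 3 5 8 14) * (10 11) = (0 12 3 4 9 5 8 14)(10 11) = [12, 1, 2, 4, 9, 8, 6, 7, 14, 5, 11, 10, 3, 13, 0]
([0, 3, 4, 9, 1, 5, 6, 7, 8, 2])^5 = (9)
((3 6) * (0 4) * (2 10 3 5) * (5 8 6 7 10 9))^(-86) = (2 9 5)(3 7 10)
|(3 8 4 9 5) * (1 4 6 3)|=|(1 4 9 5)(3 8 6)|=12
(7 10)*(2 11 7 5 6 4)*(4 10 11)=(2 4)(5 6 10)(7 11)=[0, 1, 4, 3, 2, 6, 10, 11, 8, 9, 5, 7]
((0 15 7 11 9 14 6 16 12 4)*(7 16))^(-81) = ((0 15 16 12 4)(6 7 11 9 14))^(-81) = (0 4 12 16 15)(6 14 9 11 7)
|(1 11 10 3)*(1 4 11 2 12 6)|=4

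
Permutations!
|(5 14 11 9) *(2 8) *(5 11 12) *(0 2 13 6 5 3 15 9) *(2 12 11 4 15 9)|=13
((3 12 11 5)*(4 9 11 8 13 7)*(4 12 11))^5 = (3 5 11)(4 9)(7 12 8 13)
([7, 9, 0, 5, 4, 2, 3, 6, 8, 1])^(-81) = [3, 9, 6, 0, 4, 7, 2, 5, 8, 1]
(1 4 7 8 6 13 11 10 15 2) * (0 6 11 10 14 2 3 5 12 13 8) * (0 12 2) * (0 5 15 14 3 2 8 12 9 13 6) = (1 4 7 9 13 10 14 5 8 11 3 15 2)(6 12) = [0, 4, 1, 15, 7, 8, 12, 9, 11, 13, 14, 3, 6, 10, 5, 2]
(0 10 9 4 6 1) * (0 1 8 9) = (0 10)(4 6 8 9) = [10, 1, 2, 3, 6, 5, 8, 7, 9, 4, 0]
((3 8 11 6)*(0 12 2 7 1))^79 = (0 1 7 2 12)(3 6 11 8)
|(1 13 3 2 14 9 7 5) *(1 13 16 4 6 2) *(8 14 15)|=13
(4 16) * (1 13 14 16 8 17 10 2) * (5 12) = [0, 13, 1, 3, 8, 12, 6, 7, 17, 9, 2, 11, 5, 14, 16, 15, 4, 10] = (1 13 14 16 4 8 17 10 2)(5 12)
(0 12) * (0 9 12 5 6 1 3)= (0 5 6 1 3)(9 12)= [5, 3, 2, 0, 4, 6, 1, 7, 8, 12, 10, 11, 9]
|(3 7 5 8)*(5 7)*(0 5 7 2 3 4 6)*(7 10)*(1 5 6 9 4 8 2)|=|(0 6)(1 5 2 3 10 7)(4 9)|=6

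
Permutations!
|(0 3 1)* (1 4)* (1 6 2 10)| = 7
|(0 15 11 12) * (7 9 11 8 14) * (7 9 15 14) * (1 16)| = |(0 14 9 11 12)(1 16)(7 15 8)| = 30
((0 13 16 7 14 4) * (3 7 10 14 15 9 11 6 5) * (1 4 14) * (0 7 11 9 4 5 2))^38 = (0 6 3 1 16)(2 11 5 10 13)(4 15 7)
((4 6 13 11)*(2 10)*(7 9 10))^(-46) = (2 9)(4 13)(6 11)(7 10)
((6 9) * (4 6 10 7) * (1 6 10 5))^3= (10)(1 5 9 6)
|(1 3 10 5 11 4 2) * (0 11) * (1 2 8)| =|(0 11 4 8 1 3 10 5)| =8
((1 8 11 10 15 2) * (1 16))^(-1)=((1 8 11 10 15 2 16))^(-1)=(1 16 2 15 10 11 8)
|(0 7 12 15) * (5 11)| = |(0 7 12 15)(5 11)| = 4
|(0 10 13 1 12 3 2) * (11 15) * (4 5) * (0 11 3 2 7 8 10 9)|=|(0 9)(1 12 2 11 15 3 7 8 10 13)(4 5)|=10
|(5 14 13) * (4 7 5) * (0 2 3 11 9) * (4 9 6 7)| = 10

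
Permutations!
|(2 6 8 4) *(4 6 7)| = |(2 7 4)(6 8)| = 6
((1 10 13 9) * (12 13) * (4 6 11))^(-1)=(1 9 13 12 10)(4 11 6)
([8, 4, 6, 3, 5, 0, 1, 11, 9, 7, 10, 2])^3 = [7, 0, 4, 3, 8, 9, 5, 6, 11, 2, 10, 1]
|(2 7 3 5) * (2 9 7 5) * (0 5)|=|(0 5 9 7 3 2)|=6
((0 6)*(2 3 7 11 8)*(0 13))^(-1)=((0 6 13)(2 3 7 11 8))^(-1)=(0 13 6)(2 8 11 7 3)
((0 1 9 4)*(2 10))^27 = (0 4 9 1)(2 10)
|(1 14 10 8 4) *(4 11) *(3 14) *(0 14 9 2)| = 10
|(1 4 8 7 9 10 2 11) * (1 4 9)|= 8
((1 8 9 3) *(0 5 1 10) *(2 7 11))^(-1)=((0 5 1 8 9 3 10)(2 7 11))^(-1)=(0 10 3 9 8 1 5)(2 11 7)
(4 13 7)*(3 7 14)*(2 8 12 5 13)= (2 8 12 5 13 14 3 7 4)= [0, 1, 8, 7, 2, 13, 6, 4, 12, 9, 10, 11, 5, 14, 3]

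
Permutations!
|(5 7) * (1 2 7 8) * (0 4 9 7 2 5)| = |(0 4 9 7)(1 5 8)| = 12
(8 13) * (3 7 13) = (3 7 13 8) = [0, 1, 2, 7, 4, 5, 6, 13, 3, 9, 10, 11, 12, 8]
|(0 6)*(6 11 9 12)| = |(0 11 9 12 6)| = 5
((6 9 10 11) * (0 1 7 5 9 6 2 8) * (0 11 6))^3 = ((0 1 7 5 9 10 6)(2 8 11))^3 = (11)(0 5 6 7 10 1 9)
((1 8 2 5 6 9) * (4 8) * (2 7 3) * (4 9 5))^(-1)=((1 9)(2 4 8 7 3)(5 6))^(-1)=(1 9)(2 3 7 8 4)(5 6)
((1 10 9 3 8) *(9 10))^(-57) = ((10)(1 9 3 8))^(-57) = (10)(1 8 3 9)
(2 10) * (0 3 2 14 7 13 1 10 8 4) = [3, 10, 8, 2, 0, 5, 6, 13, 4, 9, 14, 11, 12, 1, 7] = (0 3 2 8 4)(1 10 14 7 13)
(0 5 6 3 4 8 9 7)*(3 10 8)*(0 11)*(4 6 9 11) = (0 5 9 7 4 3 6 10 8 11) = [5, 1, 2, 6, 3, 9, 10, 4, 11, 7, 8, 0]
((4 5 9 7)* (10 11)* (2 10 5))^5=((2 10 11 5 9 7 4))^5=(2 7 5 10 4 9 11)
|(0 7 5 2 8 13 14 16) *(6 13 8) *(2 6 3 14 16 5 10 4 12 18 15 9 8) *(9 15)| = |(0 7 10 4 12 18 9 8 2 3 14 5 6 13 16)| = 15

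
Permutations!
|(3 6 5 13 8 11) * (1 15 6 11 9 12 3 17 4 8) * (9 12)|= 30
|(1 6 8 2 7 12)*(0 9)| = 6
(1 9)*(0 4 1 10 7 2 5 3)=(0 4 1 9 10 7 2 5 3)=[4, 9, 5, 0, 1, 3, 6, 2, 8, 10, 7]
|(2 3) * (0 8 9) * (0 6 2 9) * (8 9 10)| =|(0 9 6 2 3 10 8)| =7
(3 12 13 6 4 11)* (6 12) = (3 6 4 11)(12 13) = [0, 1, 2, 6, 11, 5, 4, 7, 8, 9, 10, 3, 13, 12]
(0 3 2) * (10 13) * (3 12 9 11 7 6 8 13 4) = (0 12 9 11 7 6 8 13 10 4 3 2) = [12, 1, 0, 2, 3, 5, 8, 6, 13, 11, 4, 7, 9, 10]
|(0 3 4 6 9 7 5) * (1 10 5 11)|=|(0 3 4 6 9 7 11 1 10 5)|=10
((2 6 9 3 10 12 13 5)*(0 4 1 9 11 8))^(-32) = (0 13 4 5 1 2 9 6 3 11 10 8 12)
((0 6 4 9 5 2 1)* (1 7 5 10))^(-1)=(0 1 10 9 4 6)(2 5 7)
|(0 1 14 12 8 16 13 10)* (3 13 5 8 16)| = 10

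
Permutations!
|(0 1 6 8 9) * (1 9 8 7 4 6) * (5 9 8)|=|(0 8 5 9)(4 6 7)|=12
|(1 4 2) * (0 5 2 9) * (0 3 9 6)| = |(0 5 2 1 4 6)(3 9)| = 6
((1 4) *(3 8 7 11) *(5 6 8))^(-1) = (1 4)(3 11 7 8 6 5) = ((1 4)(3 5 6 8 7 11))^(-1)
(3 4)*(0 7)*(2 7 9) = [9, 1, 7, 4, 3, 5, 6, 0, 8, 2] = (0 9 2 7)(3 4)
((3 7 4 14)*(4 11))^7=((3 7 11 4 14))^7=(3 11 14 7 4)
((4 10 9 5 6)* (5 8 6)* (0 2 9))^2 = ((0 2 9 8 6 4 10))^2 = (0 9 6 10 2 8 4)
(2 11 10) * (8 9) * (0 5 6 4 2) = (0 5 6 4 2 11 10)(8 9) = [5, 1, 11, 3, 2, 6, 4, 7, 9, 8, 0, 10]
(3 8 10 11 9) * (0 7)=[7, 1, 2, 8, 4, 5, 6, 0, 10, 3, 11, 9]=(0 7)(3 8 10 11 9)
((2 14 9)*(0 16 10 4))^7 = (0 4 10 16)(2 14 9)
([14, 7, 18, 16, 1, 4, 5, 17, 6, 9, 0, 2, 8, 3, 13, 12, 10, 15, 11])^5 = [10, 8, 11, 13, 12, 15, 17, 6, 7, 9, 16, 18, 1, 14, 0, 4, 3, 5, 2]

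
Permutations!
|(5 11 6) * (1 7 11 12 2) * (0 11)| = |(0 11 6 5 12 2 1 7)| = 8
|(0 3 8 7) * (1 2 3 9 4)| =|(0 9 4 1 2 3 8 7)| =8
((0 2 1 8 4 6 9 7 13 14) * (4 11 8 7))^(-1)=(0 14 13 7 1 2)(4 9 6)(8 11)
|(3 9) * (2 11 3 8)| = 5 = |(2 11 3 9 8)|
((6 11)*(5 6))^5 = (5 11 6)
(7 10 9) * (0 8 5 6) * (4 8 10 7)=(0 10 9 4 8 5 6)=[10, 1, 2, 3, 8, 6, 0, 7, 5, 4, 9]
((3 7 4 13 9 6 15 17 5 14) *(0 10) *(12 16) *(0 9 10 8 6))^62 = ((0 8 6 15 17 5 14 3 7 4 13 10 9)(12 16))^62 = (0 13 3 17 8 10 7 5 6 9 4 14 15)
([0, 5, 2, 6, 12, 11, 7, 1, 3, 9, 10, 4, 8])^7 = [0, 6, 2, 12, 5, 7, 8, 3, 4, 9, 10, 1, 11]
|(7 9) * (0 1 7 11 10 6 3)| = 8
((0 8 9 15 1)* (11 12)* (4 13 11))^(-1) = ((0 8 9 15 1)(4 13 11 12))^(-1) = (0 1 15 9 8)(4 12 11 13)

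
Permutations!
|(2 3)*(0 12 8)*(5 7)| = 6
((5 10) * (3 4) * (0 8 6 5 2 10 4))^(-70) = ((0 8 6 5 4 3)(2 10))^(-70) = (10)(0 6 4)(3 8 5)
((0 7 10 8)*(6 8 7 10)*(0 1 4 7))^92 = ((0 10)(1 4 7 6 8))^92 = (10)(1 7 8 4 6)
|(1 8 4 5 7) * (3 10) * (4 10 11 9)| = |(1 8 10 3 11 9 4 5 7)| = 9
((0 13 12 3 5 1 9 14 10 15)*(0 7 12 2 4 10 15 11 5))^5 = ((0 13 2 4 10 11 5 1 9 14 15 7 12 3))^5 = (0 11 15 13 5 7 2 1 12 4 9 3 10 14)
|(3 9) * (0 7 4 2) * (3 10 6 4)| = |(0 7 3 9 10 6 4 2)| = 8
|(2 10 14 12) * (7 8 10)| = 6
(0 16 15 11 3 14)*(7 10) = [16, 1, 2, 14, 4, 5, 6, 10, 8, 9, 7, 3, 12, 13, 0, 11, 15] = (0 16 15 11 3 14)(7 10)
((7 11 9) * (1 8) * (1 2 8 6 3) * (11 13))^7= (1 6 3)(2 8)(7 9 11 13)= ((1 6 3)(2 8)(7 13 11 9))^7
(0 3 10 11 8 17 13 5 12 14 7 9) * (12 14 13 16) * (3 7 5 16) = (0 7 9)(3 10 11 8 17)(5 14)(12 13 16) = [7, 1, 2, 10, 4, 14, 6, 9, 17, 0, 11, 8, 13, 16, 5, 15, 12, 3]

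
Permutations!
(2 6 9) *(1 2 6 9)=(1 2 9 6)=[0, 2, 9, 3, 4, 5, 1, 7, 8, 6]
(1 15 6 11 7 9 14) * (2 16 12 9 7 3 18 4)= (1 15 6 11 3 18 4 2 16 12 9 14)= [0, 15, 16, 18, 2, 5, 11, 7, 8, 14, 10, 3, 9, 13, 1, 6, 12, 17, 4]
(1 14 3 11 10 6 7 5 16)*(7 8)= (1 14 3 11 10 6 8 7 5 16)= [0, 14, 2, 11, 4, 16, 8, 5, 7, 9, 6, 10, 12, 13, 3, 15, 1]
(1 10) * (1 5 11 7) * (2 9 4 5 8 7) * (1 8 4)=(1 10 4 5 11 2 9)(7 8)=[0, 10, 9, 3, 5, 11, 6, 8, 7, 1, 4, 2]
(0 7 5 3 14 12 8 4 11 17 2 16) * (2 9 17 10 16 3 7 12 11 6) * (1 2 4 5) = (0 12 8 5 7 1 2 3 14 11 10 16)(4 6)(9 17) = [12, 2, 3, 14, 6, 7, 4, 1, 5, 17, 16, 10, 8, 13, 11, 15, 0, 9]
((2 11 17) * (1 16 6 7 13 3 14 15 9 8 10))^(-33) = ((1 16 6 7 13 3 14 15 9 8 10)(2 11 17))^(-33) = (17)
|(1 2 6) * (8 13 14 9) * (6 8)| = |(1 2 8 13 14 9 6)| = 7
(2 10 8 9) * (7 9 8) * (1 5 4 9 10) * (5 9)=[0, 9, 1, 3, 5, 4, 6, 10, 8, 2, 7]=(1 9 2)(4 5)(7 10)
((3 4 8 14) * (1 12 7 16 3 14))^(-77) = (16)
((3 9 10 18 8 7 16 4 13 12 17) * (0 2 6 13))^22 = (0 10 6 8 12 16 3)(2 18 13 7 17 4 9)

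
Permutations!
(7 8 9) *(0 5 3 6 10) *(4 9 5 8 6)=(0 8 5 3 4 9 7 6 10)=[8, 1, 2, 4, 9, 3, 10, 6, 5, 7, 0]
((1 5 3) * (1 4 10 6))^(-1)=(1 6 10 4 3 5)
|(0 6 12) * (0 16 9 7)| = 6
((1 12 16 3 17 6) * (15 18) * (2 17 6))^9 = (1 6 3 16 12)(2 17)(15 18)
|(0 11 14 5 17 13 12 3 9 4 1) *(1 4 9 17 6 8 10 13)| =|(0 11 14 5 6 8 10 13 12 3 17 1)| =12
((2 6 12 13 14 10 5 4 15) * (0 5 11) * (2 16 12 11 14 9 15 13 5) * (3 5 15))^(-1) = ((0 2 6 11)(3 5 4 13 9)(10 14)(12 15 16))^(-1) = (0 11 6 2)(3 9 13 4 5)(10 14)(12 16 15)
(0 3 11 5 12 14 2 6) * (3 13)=(0 13 3 11 5 12 14 2 6)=[13, 1, 6, 11, 4, 12, 0, 7, 8, 9, 10, 5, 14, 3, 2]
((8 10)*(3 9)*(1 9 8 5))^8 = (1 3 10)(5 9 8)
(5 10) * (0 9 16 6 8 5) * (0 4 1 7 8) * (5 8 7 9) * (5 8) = (0 8 5 10 4 1 9 16 6) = [8, 9, 2, 3, 1, 10, 0, 7, 5, 16, 4, 11, 12, 13, 14, 15, 6]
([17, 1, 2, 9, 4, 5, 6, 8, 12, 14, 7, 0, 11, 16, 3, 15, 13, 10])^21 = (17)(13 16)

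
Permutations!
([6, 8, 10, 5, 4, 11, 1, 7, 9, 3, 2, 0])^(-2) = (0 5 9 1)(3 8 6 11)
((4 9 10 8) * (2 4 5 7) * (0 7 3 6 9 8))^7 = ((0 7 2 4 8 5 3 6 9 10))^7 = (0 6 8 7 9 5 2 10 3 4)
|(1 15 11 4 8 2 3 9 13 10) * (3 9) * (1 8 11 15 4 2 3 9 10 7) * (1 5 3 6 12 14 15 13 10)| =|(1 4 11 2)(3 9 10 8 6 12 14 15 13 7 5)| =44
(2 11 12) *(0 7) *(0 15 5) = (0 7 15 5)(2 11 12) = [7, 1, 11, 3, 4, 0, 6, 15, 8, 9, 10, 12, 2, 13, 14, 5]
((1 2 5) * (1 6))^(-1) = (1 6 5 2)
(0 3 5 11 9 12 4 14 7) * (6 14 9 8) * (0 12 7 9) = (0 3 5 11 8 6 14 9 7 12 4) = [3, 1, 2, 5, 0, 11, 14, 12, 6, 7, 10, 8, 4, 13, 9]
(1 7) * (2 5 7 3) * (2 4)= (1 3 4 2 5 7)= [0, 3, 5, 4, 2, 7, 6, 1]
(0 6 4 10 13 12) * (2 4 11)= (0 6 11 2 4 10 13 12)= [6, 1, 4, 3, 10, 5, 11, 7, 8, 9, 13, 2, 0, 12]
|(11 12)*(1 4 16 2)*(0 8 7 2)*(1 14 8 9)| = 20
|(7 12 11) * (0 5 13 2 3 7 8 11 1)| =8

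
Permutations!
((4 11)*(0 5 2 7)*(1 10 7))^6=((0 5 2 1 10 7)(4 11))^6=(11)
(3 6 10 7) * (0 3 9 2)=(0 3 6 10 7 9 2)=[3, 1, 0, 6, 4, 5, 10, 9, 8, 2, 7]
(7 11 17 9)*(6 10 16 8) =(6 10 16 8)(7 11 17 9) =[0, 1, 2, 3, 4, 5, 10, 11, 6, 7, 16, 17, 12, 13, 14, 15, 8, 9]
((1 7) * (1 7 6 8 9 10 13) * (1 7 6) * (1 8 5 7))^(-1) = ((1 8 9 10 13)(5 7 6))^(-1) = (1 13 10 9 8)(5 6 7)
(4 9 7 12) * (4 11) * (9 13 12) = (4 13 12 11)(7 9) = [0, 1, 2, 3, 13, 5, 6, 9, 8, 7, 10, 4, 11, 12]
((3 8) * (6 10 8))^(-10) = (3 10)(6 8)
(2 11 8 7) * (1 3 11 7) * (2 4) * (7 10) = (1 3 11 8)(2 10 7 4) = [0, 3, 10, 11, 2, 5, 6, 4, 1, 9, 7, 8]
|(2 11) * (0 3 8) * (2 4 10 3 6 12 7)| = |(0 6 12 7 2 11 4 10 3 8)| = 10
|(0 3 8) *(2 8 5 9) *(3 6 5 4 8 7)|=|(0 6 5 9 2 7 3 4 8)|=9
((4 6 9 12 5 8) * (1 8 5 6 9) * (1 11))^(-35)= (12)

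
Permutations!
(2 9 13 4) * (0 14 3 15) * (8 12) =(0 14 3 15)(2 9 13 4)(8 12) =[14, 1, 9, 15, 2, 5, 6, 7, 12, 13, 10, 11, 8, 4, 3, 0]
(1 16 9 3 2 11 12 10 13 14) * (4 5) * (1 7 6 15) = [0, 16, 11, 2, 5, 4, 15, 6, 8, 3, 13, 12, 10, 14, 7, 1, 9] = (1 16 9 3 2 11 12 10 13 14 7 6 15)(4 5)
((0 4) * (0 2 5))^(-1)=(0 5 2 4)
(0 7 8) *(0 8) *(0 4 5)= (8)(0 7 4 5)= [7, 1, 2, 3, 5, 0, 6, 4, 8]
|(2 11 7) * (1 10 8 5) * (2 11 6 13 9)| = 4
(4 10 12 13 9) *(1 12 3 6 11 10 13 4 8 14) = (1 12 4 13 9 8 14)(3 6 11 10) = [0, 12, 2, 6, 13, 5, 11, 7, 14, 8, 3, 10, 4, 9, 1]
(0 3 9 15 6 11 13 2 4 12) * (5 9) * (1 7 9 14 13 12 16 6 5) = [3, 7, 4, 1, 16, 14, 11, 9, 8, 15, 10, 12, 0, 2, 13, 5, 6] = (0 3 1 7 9 15 5 14 13 2 4 16 6 11 12)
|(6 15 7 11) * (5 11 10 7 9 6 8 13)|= 12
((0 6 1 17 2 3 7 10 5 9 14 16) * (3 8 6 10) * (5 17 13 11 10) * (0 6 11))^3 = ((0 5 9 14 16 6 1 13)(2 8 11 10 17)(3 7))^3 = (0 14 1 5 16 13 9 6)(2 10 8 17 11)(3 7)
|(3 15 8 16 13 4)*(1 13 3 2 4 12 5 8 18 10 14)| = 22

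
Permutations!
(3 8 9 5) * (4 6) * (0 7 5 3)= [7, 1, 2, 8, 6, 0, 4, 5, 9, 3]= (0 7 5)(3 8 9)(4 6)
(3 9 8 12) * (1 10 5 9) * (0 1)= (0 1 10 5 9 8 12 3)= [1, 10, 2, 0, 4, 9, 6, 7, 12, 8, 5, 11, 3]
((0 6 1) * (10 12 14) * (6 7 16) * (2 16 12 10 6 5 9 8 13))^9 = ((0 7 12 14 6 1)(2 16 5 9 8 13))^9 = (0 14)(1 12)(2 9)(5 13)(6 7)(8 16)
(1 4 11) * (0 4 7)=(0 4 11 1 7)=[4, 7, 2, 3, 11, 5, 6, 0, 8, 9, 10, 1]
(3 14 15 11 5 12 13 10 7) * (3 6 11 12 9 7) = (3 14 15 12 13 10)(5 9 7 6 11) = [0, 1, 2, 14, 4, 9, 11, 6, 8, 7, 3, 5, 13, 10, 15, 12]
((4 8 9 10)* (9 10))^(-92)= ((4 8 10))^(-92)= (4 8 10)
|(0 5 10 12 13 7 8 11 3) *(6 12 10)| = |(0 5 6 12 13 7 8 11 3)| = 9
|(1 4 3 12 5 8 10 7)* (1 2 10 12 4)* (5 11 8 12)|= |(2 10 7)(3 4)(5 12 11 8)|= 12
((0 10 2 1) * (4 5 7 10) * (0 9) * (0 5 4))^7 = (1 9 5 7 10 2)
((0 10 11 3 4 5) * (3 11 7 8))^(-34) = (11)(0 10 7 8 3 4 5)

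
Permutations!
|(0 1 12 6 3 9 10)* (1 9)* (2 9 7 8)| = 12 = |(0 7 8 2 9 10)(1 12 6 3)|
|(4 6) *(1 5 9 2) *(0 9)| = 10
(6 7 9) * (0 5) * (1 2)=(0 5)(1 2)(6 7 9)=[5, 2, 1, 3, 4, 0, 7, 9, 8, 6]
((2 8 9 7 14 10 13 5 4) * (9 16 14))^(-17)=((2 8 16 14 10 13 5 4)(7 9))^(-17)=(2 4 5 13 10 14 16 8)(7 9)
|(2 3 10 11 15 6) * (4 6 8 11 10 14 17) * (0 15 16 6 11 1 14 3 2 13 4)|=30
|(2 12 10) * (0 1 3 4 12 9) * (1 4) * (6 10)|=|(0 4 12 6 10 2 9)(1 3)|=14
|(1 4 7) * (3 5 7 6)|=|(1 4 6 3 5 7)|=6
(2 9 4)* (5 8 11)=(2 9 4)(5 8 11)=[0, 1, 9, 3, 2, 8, 6, 7, 11, 4, 10, 5]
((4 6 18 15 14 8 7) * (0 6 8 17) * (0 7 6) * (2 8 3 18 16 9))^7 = ((2 8 6 16 9)(3 18 15 14 17 7 4))^7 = (18)(2 6 9 8 16)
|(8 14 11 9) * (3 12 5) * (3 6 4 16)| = |(3 12 5 6 4 16)(8 14 11 9)| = 12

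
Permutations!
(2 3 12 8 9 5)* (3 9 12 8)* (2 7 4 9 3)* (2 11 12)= (2 3 8)(4 9 5 7)(11 12)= [0, 1, 3, 8, 9, 7, 6, 4, 2, 5, 10, 12, 11]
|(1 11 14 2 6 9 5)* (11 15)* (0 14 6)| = |(0 14 2)(1 15 11 6 9 5)| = 6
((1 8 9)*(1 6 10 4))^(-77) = (1 8 9 6 10 4)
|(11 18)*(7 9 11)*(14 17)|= 4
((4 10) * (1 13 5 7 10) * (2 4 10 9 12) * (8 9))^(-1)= ((1 13 5 7 8 9 12 2 4))^(-1)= (1 4 2 12 9 8 7 5 13)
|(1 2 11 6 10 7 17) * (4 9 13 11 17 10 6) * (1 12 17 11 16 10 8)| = |(1 2 11 4 9 13 16 10 7 8)(12 17)| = 10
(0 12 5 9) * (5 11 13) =(0 12 11 13 5 9) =[12, 1, 2, 3, 4, 9, 6, 7, 8, 0, 10, 13, 11, 5]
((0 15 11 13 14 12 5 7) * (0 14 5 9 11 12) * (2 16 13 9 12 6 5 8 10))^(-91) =((0 15 6 5 7 14)(2 16 13 8 10)(9 11))^(-91) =(0 14 7 5 6 15)(2 10 8 13 16)(9 11)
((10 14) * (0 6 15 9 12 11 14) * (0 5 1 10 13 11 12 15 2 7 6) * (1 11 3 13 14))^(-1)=(1 11 5 10)(2 6 7)(3 13)(9 15)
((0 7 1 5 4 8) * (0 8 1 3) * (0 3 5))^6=(8)(0 7 5 4 1)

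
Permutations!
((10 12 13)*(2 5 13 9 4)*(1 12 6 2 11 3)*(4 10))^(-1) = ((1 12 9 10 6 2 5 13 4 11 3))^(-1) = (1 3 11 4 13 5 2 6 10 9 12)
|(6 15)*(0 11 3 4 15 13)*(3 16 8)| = |(0 11 16 8 3 4 15 6 13)| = 9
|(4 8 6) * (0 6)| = |(0 6 4 8)| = 4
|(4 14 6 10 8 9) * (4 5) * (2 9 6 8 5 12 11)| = |(2 9 12 11)(4 14 8 6 10 5)| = 12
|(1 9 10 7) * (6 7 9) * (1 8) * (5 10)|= 12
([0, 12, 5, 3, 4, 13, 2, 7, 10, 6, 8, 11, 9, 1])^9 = (1 9 2 13 12 6 5)(8 10)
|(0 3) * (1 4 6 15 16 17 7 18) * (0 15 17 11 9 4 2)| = 13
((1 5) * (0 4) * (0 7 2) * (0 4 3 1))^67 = ((0 3 1 5)(2 4 7))^67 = (0 5 1 3)(2 4 7)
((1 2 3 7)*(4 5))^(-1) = (1 7 3 2)(4 5)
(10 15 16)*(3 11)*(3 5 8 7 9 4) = (3 11 5 8 7 9 4)(10 15 16) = [0, 1, 2, 11, 3, 8, 6, 9, 7, 4, 15, 5, 12, 13, 14, 16, 10]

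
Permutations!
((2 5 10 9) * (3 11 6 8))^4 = (11)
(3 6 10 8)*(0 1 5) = (0 1 5)(3 6 10 8) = [1, 5, 2, 6, 4, 0, 10, 7, 3, 9, 8]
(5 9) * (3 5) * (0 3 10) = (0 3 5 9 10) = [3, 1, 2, 5, 4, 9, 6, 7, 8, 10, 0]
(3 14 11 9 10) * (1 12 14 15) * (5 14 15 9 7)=(1 12 15)(3 9 10)(5 14 11 7)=[0, 12, 2, 9, 4, 14, 6, 5, 8, 10, 3, 7, 15, 13, 11, 1]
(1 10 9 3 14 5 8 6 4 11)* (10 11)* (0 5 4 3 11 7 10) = (0 5 8 6 3 14 4)(1 7 10 9 11) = [5, 7, 2, 14, 0, 8, 3, 10, 6, 11, 9, 1, 12, 13, 4]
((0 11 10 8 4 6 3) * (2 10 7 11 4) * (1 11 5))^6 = (0 6)(1 7)(3 4)(5 11)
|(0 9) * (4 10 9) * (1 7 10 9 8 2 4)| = 8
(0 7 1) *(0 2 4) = (0 7 1 2 4) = [7, 2, 4, 3, 0, 5, 6, 1]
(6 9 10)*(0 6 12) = [6, 1, 2, 3, 4, 5, 9, 7, 8, 10, 12, 11, 0] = (0 6 9 10 12)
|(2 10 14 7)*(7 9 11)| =|(2 10 14 9 11 7)| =6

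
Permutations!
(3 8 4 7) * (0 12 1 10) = [12, 10, 2, 8, 7, 5, 6, 3, 4, 9, 0, 11, 1] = (0 12 1 10)(3 8 4 7)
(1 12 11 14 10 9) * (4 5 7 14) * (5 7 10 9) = (1 12 11 4 7 14 9)(5 10) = [0, 12, 2, 3, 7, 10, 6, 14, 8, 1, 5, 4, 11, 13, 9]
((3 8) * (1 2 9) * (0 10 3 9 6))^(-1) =(0 6 2 1 9 8 3 10)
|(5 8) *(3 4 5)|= |(3 4 5 8)|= 4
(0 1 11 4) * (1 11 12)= (0 11 4)(1 12)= [11, 12, 2, 3, 0, 5, 6, 7, 8, 9, 10, 4, 1]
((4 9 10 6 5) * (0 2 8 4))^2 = (0 8 9 6)(2 4 10 5)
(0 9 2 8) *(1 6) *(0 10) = (0 9 2 8 10)(1 6) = [9, 6, 8, 3, 4, 5, 1, 7, 10, 2, 0]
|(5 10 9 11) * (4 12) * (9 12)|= 6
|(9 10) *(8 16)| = |(8 16)(9 10)| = 2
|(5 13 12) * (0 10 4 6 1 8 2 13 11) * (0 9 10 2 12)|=9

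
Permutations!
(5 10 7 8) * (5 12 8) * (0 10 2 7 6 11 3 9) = [10, 1, 7, 9, 4, 2, 11, 5, 12, 0, 6, 3, 8] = (0 10 6 11 3 9)(2 7 5)(8 12)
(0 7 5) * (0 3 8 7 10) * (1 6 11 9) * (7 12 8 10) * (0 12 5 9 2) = (0 7 9 1 6 11 2)(3 10 12 8 5) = [7, 6, 0, 10, 4, 3, 11, 9, 5, 1, 12, 2, 8]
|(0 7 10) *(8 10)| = |(0 7 8 10)| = 4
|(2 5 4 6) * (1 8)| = 4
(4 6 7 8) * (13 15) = (4 6 7 8)(13 15) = [0, 1, 2, 3, 6, 5, 7, 8, 4, 9, 10, 11, 12, 15, 14, 13]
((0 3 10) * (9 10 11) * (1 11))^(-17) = (0 3 1 11 9 10)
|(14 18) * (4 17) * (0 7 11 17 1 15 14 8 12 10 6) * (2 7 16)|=15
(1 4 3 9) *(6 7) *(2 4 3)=(1 3 9)(2 4)(6 7)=[0, 3, 4, 9, 2, 5, 7, 6, 8, 1]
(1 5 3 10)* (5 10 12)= [0, 10, 2, 12, 4, 3, 6, 7, 8, 9, 1, 11, 5]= (1 10)(3 12 5)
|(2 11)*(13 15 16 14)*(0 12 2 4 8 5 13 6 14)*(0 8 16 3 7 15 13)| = |(0 12 2 11 4 16 8 5)(3 7 15)(6 14)| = 24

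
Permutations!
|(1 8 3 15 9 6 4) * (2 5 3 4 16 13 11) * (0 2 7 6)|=30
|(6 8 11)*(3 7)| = 6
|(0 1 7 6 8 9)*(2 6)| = 7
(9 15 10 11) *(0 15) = [15, 1, 2, 3, 4, 5, 6, 7, 8, 0, 11, 9, 12, 13, 14, 10] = (0 15 10 11 9)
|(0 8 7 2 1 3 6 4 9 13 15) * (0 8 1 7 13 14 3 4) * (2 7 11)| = |(0 1 4 9 14 3 6)(2 11)(8 13 15)| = 42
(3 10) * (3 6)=(3 10 6)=[0, 1, 2, 10, 4, 5, 3, 7, 8, 9, 6]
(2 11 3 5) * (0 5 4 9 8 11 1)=[5, 0, 1, 4, 9, 2, 6, 7, 11, 8, 10, 3]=(0 5 2 1)(3 4 9 8 11)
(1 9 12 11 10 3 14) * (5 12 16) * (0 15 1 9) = (0 15 1)(3 14 9 16 5 12 11 10) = [15, 0, 2, 14, 4, 12, 6, 7, 8, 16, 3, 10, 11, 13, 9, 1, 5]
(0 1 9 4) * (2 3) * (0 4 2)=(0 1 9 2 3)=[1, 9, 3, 0, 4, 5, 6, 7, 8, 2]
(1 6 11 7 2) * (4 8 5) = (1 6 11 7 2)(4 8 5) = [0, 6, 1, 3, 8, 4, 11, 2, 5, 9, 10, 7]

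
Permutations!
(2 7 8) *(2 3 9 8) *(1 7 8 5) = (1 7 2 8 3 9 5) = [0, 7, 8, 9, 4, 1, 6, 2, 3, 5]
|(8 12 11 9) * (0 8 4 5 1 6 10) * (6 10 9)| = 10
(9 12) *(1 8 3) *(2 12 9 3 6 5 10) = (1 8 6 5 10 2 12 3) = [0, 8, 12, 1, 4, 10, 5, 7, 6, 9, 2, 11, 3]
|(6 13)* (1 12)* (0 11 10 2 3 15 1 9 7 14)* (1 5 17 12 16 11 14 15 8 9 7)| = 40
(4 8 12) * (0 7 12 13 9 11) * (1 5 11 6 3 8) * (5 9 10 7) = (0 5 11)(1 9 6 3 8 13 10 7 12 4) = [5, 9, 2, 8, 1, 11, 3, 12, 13, 6, 7, 0, 4, 10]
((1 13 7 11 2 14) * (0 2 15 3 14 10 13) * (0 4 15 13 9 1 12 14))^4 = ((0 2 10 9 1 4 15 3)(7 11 13)(12 14))^4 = (0 1)(2 4)(3 9)(7 11 13)(10 15)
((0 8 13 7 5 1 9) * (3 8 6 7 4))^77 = (0 9 1 5 7 6)(3 8 13 4)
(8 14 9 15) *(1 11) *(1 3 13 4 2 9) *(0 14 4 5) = (0 14 1 11 3 13 5)(2 9 15 8 4) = [14, 11, 9, 13, 2, 0, 6, 7, 4, 15, 10, 3, 12, 5, 1, 8]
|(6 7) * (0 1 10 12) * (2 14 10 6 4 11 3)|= 11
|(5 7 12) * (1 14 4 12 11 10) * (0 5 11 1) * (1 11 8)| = |(0 5 7 11 10)(1 14 4 12 8)| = 5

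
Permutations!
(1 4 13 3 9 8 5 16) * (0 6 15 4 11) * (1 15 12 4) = [6, 11, 2, 9, 13, 16, 12, 7, 5, 8, 10, 0, 4, 3, 14, 1, 15] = (0 6 12 4 13 3 9 8 5 16 15 1 11)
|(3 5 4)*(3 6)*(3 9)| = |(3 5 4 6 9)| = 5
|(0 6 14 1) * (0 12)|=|(0 6 14 1 12)|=5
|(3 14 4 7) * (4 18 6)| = 6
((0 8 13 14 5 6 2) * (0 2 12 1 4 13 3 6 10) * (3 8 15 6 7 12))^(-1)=(0 10 5 14 13 4 1 12 7 3 6 15)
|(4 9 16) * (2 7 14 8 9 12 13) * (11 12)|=10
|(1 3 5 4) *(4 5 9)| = |(1 3 9 4)| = 4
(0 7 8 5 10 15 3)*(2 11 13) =[7, 1, 11, 0, 4, 10, 6, 8, 5, 9, 15, 13, 12, 2, 14, 3] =(0 7 8 5 10 15 3)(2 11 13)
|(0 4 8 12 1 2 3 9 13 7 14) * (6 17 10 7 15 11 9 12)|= |(0 4 8 6 17 10 7 14)(1 2 3 12)(9 13 15 11)|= 8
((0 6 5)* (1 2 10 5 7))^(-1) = (0 5 10 2 1 7 6)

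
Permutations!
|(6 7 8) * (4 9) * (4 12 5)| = 12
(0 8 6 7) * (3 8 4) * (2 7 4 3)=[3, 1, 7, 8, 2, 5, 4, 0, 6]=(0 3 8 6 4 2 7)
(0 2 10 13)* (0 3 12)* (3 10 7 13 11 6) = (0 2 7 13 10 11 6 3 12) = [2, 1, 7, 12, 4, 5, 3, 13, 8, 9, 11, 6, 0, 10]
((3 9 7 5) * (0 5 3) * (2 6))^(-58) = (3 7 9) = ((0 5)(2 6)(3 9 7))^(-58)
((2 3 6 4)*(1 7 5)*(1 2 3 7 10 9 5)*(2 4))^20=(1 9 4 6 7 10 5 3 2)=((1 10 9 5 4 3 6 2 7))^20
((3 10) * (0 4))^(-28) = ((0 4)(3 10))^(-28) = (10)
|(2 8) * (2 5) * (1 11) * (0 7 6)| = |(0 7 6)(1 11)(2 8 5)| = 6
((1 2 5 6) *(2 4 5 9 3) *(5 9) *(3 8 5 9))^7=(1 6 5 8 9 2 3 4)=((1 4 3 2 9 8 5 6))^7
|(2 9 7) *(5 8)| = |(2 9 7)(5 8)| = 6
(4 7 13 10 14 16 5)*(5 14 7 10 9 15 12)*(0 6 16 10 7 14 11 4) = (0 6 16 11 4 7 13 9 15 12 5)(10 14) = [6, 1, 2, 3, 7, 0, 16, 13, 8, 15, 14, 4, 5, 9, 10, 12, 11]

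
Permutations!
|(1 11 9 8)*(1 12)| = |(1 11 9 8 12)| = 5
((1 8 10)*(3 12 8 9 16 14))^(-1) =(1 10 8 12 3 14 16 9)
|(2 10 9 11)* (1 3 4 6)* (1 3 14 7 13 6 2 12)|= 12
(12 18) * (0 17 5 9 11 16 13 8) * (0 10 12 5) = (0 17)(5 9 11 16 13 8 10 12 18) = [17, 1, 2, 3, 4, 9, 6, 7, 10, 11, 12, 16, 18, 8, 14, 15, 13, 0, 5]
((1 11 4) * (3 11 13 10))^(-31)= (1 4 11 3 10 13)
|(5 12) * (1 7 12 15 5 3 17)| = 10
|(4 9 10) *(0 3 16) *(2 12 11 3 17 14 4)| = 11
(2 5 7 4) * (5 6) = (2 6 5 7 4) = [0, 1, 6, 3, 2, 7, 5, 4]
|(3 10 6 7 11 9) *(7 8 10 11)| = |(3 11 9)(6 8 10)| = 3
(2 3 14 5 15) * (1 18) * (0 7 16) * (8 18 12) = (0 7 16)(1 12 8 18)(2 3 14 5 15) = [7, 12, 3, 14, 4, 15, 6, 16, 18, 9, 10, 11, 8, 13, 5, 2, 0, 17, 1]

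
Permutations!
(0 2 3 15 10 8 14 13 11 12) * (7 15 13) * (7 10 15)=(15)(0 2 3 13 11 12)(8 14 10)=[2, 1, 3, 13, 4, 5, 6, 7, 14, 9, 8, 12, 0, 11, 10, 15]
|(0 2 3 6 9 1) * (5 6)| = 7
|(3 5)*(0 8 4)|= 6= |(0 8 4)(3 5)|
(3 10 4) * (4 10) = [0, 1, 2, 4, 3, 5, 6, 7, 8, 9, 10] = (10)(3 4)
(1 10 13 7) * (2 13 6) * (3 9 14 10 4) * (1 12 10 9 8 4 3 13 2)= (1 3 8 4 13 7 12 10 6)(9 14)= [0, 3, 2, 8, 13, 5, 1, 12, 4, 14, 6, 11, 10, 7, 9]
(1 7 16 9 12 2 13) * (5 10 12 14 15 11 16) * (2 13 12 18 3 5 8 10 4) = (1 7 8 10 18 3 5 4 2 12 13)(9 14 15 11 16) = [0, 7, 12, 5, 2, 4, 6, 8, 10, 14, 18, 16, 13, 1, 15, 11, 9, 17, 3]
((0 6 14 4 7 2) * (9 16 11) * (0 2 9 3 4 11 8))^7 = ((0 6 14 11 3 4 7 9 16 8))^7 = (0 9 3 6 16 4 14 8 7 11)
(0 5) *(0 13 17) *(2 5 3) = (0 3 2 5 13 17) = [3, 1, 5, 2, 4, 13, 6, 7, 8, 9, 10, 11, 12, 17, 14, 15, 16, 0]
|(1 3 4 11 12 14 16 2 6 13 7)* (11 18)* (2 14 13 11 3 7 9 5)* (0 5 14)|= |(0 5 2 6 11 12 13 9 14 16)(1 7)(3 4 18)|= 30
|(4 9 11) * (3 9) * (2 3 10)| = 6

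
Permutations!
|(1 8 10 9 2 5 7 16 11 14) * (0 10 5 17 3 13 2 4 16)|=|(0 10 9 4 16 11 14 1 8 5 7)(2 17 3 13)|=44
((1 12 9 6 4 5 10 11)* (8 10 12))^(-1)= ((1 8 10 11)(4 5 12 9 6))^(-1)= (1 11 10 8)(4 6 9 12 5)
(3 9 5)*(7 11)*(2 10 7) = (2 10 7 11)(3 9 5) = [0, 1, 10, 9, 4, 3, 6, 11, 8, 5, 7, 2]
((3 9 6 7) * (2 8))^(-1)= (2 8)(3 7 6 9)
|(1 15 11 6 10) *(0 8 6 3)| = 8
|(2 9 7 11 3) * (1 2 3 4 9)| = 4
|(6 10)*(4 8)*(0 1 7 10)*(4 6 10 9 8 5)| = |(10)(0 1 7 9 8 6)(4 5)| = 6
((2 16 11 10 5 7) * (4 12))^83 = (2 7 5 10 11 16)(4 12)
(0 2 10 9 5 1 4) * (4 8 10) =(0 2 4)(1 8 10 9 5) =[2, 8, 4, 3, 0, 1, 6, 7, 10, 5, 9]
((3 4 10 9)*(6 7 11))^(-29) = ((3 4 10 9)(6 7 11))^(-29) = (3 9 10 4)(6 7 11)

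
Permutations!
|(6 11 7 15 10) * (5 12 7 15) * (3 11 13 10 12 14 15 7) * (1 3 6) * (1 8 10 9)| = |(1 3 11 7 5 14 15 12 6 13 9)(8 10)| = 22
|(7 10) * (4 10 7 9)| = |(4 10 9)| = 3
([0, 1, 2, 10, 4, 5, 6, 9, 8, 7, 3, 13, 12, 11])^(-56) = [0, 1, 2, 3, 4, 5, 6, 7, 8, 9, 10, 11, 12, 13]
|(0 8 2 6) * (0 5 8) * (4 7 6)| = |(2 4 7 6 5 8)| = 6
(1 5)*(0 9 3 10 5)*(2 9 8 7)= (0 8 7 2 9 3 10 5 1)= [8, 0, 9, 10, 4, 1, 6, 2, 7, 3, 5]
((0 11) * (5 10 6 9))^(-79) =((0 11)(5 10 6 9))^(-79) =(0 11)(5 10 6 9)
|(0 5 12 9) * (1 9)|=5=|(0 5 12 1 9)|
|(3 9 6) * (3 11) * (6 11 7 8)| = |(3 9 11)(6 7 8)| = 3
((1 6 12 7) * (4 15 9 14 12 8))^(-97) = ((1 6 8 4 15 9 14 12 7))^(-97) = (1 8 15 14 7 6 4 9 12)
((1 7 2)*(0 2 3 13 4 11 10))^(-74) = ((0 2 1 7 3 13 4 11 10))^(-74) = (0 11 13 7 2 10 4 3 1)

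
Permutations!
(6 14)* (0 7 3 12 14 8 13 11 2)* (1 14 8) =(0 7 3 12 8 13 11 2)(1 14 6) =[7, 14, 0, 12, 4, 5, 1, 3, 13, 9, 10, 2, 8, 11, 6]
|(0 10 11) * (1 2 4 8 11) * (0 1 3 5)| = 20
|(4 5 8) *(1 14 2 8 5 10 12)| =|(1 14 2 8 4 10 12)| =7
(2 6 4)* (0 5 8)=(0 5 8)(2 6 4)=[5, 1, 6, 3, 2, 8, 4, 7, 0]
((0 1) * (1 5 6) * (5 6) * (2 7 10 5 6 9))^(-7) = (0 9 2 7 10 5 6 1)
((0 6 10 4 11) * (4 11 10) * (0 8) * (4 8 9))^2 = ((0 6 8)(4 10 11 9))^2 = (0 8 6)(4 11)(9 10)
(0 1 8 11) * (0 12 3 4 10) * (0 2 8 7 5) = [1, 7, 8, 4, 10, 0, 6, 5, 11, 9, 2, 12, 3] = (0 1 7 5)(2 8 11 12 3 4 10)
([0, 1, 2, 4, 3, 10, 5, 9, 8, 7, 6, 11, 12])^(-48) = (12)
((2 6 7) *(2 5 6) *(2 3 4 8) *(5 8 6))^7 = (2 3 4 6 7 8)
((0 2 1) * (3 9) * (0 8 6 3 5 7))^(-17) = (0 2 1 8 6 3 9 5 7)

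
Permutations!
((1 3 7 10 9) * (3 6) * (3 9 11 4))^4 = ((1 6 9)(3 7 10 11 4))^4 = (1 6 9)(3 4 11 10 7)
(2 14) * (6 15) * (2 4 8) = (2 14 4 8)(6 15) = [0, 1, 14, 3, 8, 5, 15, 7, 2, 9, 10, 11, 12, 13, 4, 6]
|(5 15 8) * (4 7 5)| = 5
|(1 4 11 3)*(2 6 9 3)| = |(1 4 11 2 6 9 3)| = 7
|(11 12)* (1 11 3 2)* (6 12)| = 6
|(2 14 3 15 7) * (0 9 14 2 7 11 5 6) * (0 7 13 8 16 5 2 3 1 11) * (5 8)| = 8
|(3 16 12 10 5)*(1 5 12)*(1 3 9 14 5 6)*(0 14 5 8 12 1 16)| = 18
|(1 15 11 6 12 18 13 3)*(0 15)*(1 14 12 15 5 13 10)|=|(0 5 13 3 14 12 18 10 1)(6 15 11)|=9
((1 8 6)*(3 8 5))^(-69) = ((1 5 3 8 6))^(-69) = (1 5 3 8 6)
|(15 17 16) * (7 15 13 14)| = |(7 15 17 16 13 14)| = 6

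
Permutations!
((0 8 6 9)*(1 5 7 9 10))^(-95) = (0 8 6 10 1 5 7 9)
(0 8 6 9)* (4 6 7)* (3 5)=[8, 1, 2, 5, 6, 3, 9, 4, 7, 0]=(0 8 7 4 6 9)(3 5)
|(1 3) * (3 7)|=|(1 7 3)|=3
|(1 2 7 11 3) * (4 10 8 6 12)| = 5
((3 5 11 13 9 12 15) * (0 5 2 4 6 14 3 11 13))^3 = ((0 5 13 9 12 15 11)(2 4 6 14 3))^3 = (0 9 11 13 15 5 12)(2 14 4 3 6)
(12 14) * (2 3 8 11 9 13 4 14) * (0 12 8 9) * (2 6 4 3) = (0 12 6 4 14 8 11)(3 9 13) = [12, 1, 2, 9, 14, 5, 4, 7, 11, 13, 10, 0, 6, 3, 8]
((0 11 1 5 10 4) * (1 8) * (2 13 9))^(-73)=(0 5 11 10 8 4 1)(2 9 13)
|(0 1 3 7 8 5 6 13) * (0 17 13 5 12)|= 6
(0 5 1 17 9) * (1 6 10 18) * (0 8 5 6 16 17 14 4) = (0 6 10 18 1 14 4)(5 16 17 9 8) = [6, 14, 2, 3, 0, 16, 10, 7, 5, 8, 18, 11, 12, 13, 4, 15, 17, 9, 1]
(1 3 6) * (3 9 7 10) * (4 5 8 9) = (1 4 5 8 9 7 10 3 6) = [0, 4, 2, 6, 5, 8, 1, 10, 9, 7, 3]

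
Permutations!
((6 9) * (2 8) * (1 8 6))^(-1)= ((1 8 2 6 9))^(-1)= (1 9 6 2 8)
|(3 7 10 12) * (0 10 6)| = |(0 10 12 3 7 6)| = 6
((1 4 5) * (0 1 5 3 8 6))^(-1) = ((0 1 4 3 8 6))^(-1) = (0 6 8 3 4 1)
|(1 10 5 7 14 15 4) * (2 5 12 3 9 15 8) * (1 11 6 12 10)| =35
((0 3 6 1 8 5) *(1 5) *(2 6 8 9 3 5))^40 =(9) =((0 5)(1 9 3 8)(2 6))^40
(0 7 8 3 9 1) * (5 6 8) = (0 7 5 6 8 3 9 1) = [7, 0, 2, 9, 4, 6, 8, 5, 3, 1]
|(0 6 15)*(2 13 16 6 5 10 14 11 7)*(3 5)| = |(0 3 5 10 14 11 7 2 13 16 6 15)| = 12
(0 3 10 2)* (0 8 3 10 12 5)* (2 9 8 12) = [10, 1, 12, 2, 4, 0, 6, 7, 3, 8, 9, 11, 5] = (0 10 9 8 3 2 12 5)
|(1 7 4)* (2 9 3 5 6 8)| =|(1 7 4)(2 9 3 5 6 8)| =6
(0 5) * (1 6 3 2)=(0 5)(1 6 3 2)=[5, 6, 1, 2, 4, 0, 3]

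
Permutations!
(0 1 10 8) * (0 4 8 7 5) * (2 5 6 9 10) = [1, 2, 5, 3, 8, 0, 9, 6, 4, 10, 7] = (0 1 2 5)(4 8)(6 9 10 7)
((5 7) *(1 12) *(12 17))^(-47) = ((1 17 12)(5 7))^(-47) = (1 17 12)(5 7)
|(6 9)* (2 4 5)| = |(2 4 5)(6 9)| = 6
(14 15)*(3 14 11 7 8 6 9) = (3 14 15 11 7 8 6 9) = [0, 1, 2, 14, 4, 5, 9, 8, 6, 3, 10, 7, 12, 13, 15, 11]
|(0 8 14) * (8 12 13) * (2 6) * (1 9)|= 10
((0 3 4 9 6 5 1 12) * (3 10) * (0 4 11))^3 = (0 11 3 10)(1 9)(4 5)(6 12)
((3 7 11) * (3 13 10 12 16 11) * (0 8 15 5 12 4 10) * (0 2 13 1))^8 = (16)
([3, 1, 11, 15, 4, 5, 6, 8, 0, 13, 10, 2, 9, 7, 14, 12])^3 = (0 12 7 3 9 8 15 13)(2 11)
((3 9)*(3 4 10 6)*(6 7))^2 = ((3 9 4 10 7 6))^2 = (3 4 7)(6 9 10)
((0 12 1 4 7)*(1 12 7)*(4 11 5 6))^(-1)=(12)(0 7)(1 4 6 5 11)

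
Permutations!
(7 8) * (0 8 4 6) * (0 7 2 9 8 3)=(0 3)(2 9 8)(4 6 7)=[3, 1, 9, 0, 6, 5, 7, 4, 2, 8]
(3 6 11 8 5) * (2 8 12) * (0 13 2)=(0 13 2 8 5 3 6 11 12)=[13, 1, 8, 6, 4, 3, 11, 7, 5, 9, 10, 12, 0, 2]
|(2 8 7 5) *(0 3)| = |(0 3)(2 8 7 5)| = 4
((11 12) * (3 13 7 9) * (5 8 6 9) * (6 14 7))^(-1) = (3 9 6 13)(5 7 14 8)(11 12)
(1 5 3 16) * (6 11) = (1 5 3 16)(6 11) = [0, 5, 2, 16, 4, 3, 11, 7, 8, 9, 10, 6, 12, 13, 14, 15, 1]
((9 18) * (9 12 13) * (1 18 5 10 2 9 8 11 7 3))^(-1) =((1 18 12 13 8 11 7 3)(2 9 5 10))^(-1) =(1 3 7 11 8 13 12 18)(2 10 5 9)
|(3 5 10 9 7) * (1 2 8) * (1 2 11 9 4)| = |(1 11 9 7 3 5 10 4)(2 8)| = 8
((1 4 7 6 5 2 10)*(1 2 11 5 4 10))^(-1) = (1 2 10)(4 6 7)(5 11)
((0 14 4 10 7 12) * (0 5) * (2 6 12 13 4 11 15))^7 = ((0 14 11 15 2 6 12 5)(4 10 7 13))^7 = (0 5 12 6 2 15 11 14)(4 13 7 10)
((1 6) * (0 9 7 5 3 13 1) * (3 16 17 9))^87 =((0 3 13 1 6)(5 16 17 9 7))^87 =(0 13 6 3 1)(5 17 7 16 9)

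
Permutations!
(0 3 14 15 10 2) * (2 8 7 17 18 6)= (0 3 14 15 10 8 7 17 18 6 2)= [3, 1, 0, 14, 4, 5, 2, 17, 7, 9, 8, 11, 12, 13, 15, 10, 16, 18, 6]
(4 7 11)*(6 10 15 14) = (4 7 11)(6 10 15 14) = [0, 1, 2, 3, 7, 5, 10, 11, 8, 9, 15, 4, 12, 13, 6, 14]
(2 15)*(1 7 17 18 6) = (1 7 17 18 6)(2 15) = [0, 7, 15, 3, 4, 5, 1, 17, 8, 9, 10, 11, 12, 13, 14, 2, 16, 18, 6]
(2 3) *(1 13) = (1 13)(2 3) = [0, 13, 3, 2, 4, 5, 6, 7, 8, 9, 10, 11, 12, 1]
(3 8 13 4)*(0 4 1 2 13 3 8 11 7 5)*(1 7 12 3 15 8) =(0 4 1 2 13 7 5)(3 11 12)(8 15) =[4, 2, 13, 11, 1, 0, 6, 5, 15, 9, 10, 12, 3, 7, 14, 8]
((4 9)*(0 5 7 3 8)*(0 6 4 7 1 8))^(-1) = ((0 5 1 8 6 4 9 7 3))^(-1) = (0 3 7 9 4 6 8 1 5)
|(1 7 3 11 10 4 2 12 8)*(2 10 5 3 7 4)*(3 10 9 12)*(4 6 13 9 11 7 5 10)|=|(1 6 13 9 12 8)(2 3 7 5 4 11 10)|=42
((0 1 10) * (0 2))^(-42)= (0 10)(1 2)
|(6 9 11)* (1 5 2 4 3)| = |(1 5 2 4 3)(6 9 11)| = 15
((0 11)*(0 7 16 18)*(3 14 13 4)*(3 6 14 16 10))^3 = ((0 11 7 10 3 16 18)(4 6 14 13))^3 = (0 10 18 7 16 11 3)(4 13 14 6)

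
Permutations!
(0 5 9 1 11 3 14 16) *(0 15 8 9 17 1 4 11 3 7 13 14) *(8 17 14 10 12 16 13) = (0 5 14 13 10 12 16 15 17 1 3)(4 11 7 8 9) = [5, 3, 2, 0, 11, 14, 6, 8, 9, 4, 12, 7, 16, 10, 13, 17, 15, 1]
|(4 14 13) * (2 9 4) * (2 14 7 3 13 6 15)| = |(2 9 4 7 3 13 14 6 15)| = 9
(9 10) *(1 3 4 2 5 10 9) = (1 3 4 2 5 10) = [0, 3, 5, 4, 2, 10, 6, 7, 8, 9, 1]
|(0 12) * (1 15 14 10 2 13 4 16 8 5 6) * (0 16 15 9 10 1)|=|(0 12 16 8 5 6)(1 9 10 2 13 4 15 14)|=24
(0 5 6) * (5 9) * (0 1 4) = (0 9 5 6 1 4) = [9, 4, 2, 3, 0, 6, 1, 7, 8, 5]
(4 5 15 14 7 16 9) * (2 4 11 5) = (2 4)(5 15 14 7 16 9 11) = [0, 1, 4, 3, 2, 15, 6, 16, 8, 11, 10, 5, 12, 13, 7, 14, 9]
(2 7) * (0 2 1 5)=(0 2 7 1 5)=[2, 5, 7, 3, 4, 0, 6, 1]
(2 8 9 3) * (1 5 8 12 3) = (1 5 8 9)(2 12 3) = [0, 5, 12, 2, 4, 8, 6, 7, 9, 1, 10, 11, 3]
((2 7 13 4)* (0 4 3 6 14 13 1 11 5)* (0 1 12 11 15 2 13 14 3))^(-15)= ((0 4 13)(1 15 2 7 12 11 5)(3 6))^(-15)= (1 5 11 12 7 2 15)(3 6)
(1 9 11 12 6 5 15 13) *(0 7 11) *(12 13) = (0 7 11 13 1 9)(5 15 12 6) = [7, 9, 2, 3, 4, 15, 5, 11, 8, 0, 10, 13, 6, 1, 14, 12]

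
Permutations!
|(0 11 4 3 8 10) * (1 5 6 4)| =|(0 11 1 5 6 4 3 8 10)| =9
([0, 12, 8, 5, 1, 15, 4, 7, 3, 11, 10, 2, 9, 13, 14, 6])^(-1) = (1 4 6 15 5 3 8 2 11 9 12)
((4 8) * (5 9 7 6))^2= ((4 8)(5 9 7 6))^2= (5 7)(6 9)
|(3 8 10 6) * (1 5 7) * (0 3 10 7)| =6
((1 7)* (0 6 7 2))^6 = ((0 6 7 1 2))^6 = (0 6 7 1 2)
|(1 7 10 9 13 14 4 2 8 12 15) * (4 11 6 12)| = |(1 7 10 9 13 14 11 6 12 15)(2 8 4)| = 30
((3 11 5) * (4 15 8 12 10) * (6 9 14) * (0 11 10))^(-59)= (0 10 12 3 8 5 15 11 4)(6 9 14)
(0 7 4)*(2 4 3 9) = (0 7 3 9 2 4) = [7, 1, 4, 9, 0, 5, 6, 3, 8, 2]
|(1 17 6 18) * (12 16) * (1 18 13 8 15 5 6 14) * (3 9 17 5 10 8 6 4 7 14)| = 30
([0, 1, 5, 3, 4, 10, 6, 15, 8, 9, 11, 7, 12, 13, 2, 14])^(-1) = (2 14 15 7 11 10 5)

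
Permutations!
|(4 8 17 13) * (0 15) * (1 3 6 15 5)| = 12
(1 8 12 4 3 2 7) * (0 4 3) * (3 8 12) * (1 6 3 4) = (0 1 12 8 4)(2 7 6 3) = [1, 12, 7, 2, 0, 5, 3, 6, 4, 9, 10, 11, 8]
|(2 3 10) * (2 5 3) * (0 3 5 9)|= 4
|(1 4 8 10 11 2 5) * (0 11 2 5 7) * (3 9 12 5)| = |(0 11 3 9 12 5 1 4 8 10 2 7)| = 12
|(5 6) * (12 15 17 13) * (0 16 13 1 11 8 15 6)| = 30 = |(0 16 13 12 6 5)(1 11 8 15 17)|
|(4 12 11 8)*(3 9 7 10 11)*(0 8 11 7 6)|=|(0 8 4 12 3 9 6)(7 10)|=14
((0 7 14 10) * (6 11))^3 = (0 10 14 7)(6 11)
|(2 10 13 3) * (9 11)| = 4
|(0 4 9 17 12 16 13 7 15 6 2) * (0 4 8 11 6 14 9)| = 24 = |(0 8 11 6 2 4)(7 15 14 9 17 12 16 13)|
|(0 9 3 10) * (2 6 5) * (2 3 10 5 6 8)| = 6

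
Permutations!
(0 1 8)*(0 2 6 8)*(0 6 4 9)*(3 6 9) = (0 1 9)(2 4 3 6 8) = [1, 9, 4, 6, 3, 5, 8, 7, 2, 0]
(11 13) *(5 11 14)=(5 11 13 14)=[0, 1, 2, 3, 4, 11, 6, 7, 8, 9, 10, 13, 12, 14, 5]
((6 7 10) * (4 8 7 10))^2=((4 8 7)(6 10))^2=(10)(4 7 8)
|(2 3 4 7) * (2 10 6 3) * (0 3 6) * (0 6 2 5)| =|(0 3 4 7 10 6 2 5)| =8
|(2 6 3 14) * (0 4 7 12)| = |(0 4 7 12)(2 6 3 14)| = 4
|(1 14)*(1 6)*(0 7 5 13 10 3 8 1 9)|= |(0 7 5 13 10 3 8 1 14 6 9)|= 11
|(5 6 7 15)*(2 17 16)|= |(2 17 16)(5 6 7 15)|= 12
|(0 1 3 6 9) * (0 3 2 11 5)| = 15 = |(0 1 2 11 5)(3 6 9)|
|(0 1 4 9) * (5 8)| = 4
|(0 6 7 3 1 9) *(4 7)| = 7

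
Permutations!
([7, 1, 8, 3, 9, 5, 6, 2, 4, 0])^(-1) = (0 9 4 8 2 7)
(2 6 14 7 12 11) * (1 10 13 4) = (1 10 13 4)(2 6 14 7 12 11) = [0, 10, 6, 3, 1, 5, 14, 12, 8, 9, 13, 2, 11, 4, 7]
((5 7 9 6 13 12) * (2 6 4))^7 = ((2 6 13 12 5 7 9 4))^7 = (2 4 9 7 5 12 13 6)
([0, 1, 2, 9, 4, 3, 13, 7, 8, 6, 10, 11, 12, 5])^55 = [0, 1, 2, 3, 4, 5, 6, 7, 8, 9, 10, 11, 12, 13]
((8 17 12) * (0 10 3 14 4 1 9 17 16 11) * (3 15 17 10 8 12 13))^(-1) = (0 11 16 8)(1 4 14 3 13 17 15 10 9)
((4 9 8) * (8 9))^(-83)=(9)(4 8)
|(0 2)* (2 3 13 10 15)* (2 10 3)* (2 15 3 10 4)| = |(0 15 4 2)(3 13 10)| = 12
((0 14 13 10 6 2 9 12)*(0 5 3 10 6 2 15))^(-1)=(0 15 6 13 14)(2 10 3 5 12 9)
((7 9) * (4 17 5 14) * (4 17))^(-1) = ((5 14 17)(7 9))^(-1) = (5 17 14)(7 9)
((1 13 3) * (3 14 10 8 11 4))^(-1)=(1 3 4 11 8 10 14 13)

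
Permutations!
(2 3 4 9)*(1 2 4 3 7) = (1 2 7)(4 9) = [0, 2, 7, 3, 9, 5, 6, 1, 8, 4]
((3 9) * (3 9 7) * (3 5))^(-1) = (9)(3 5 7)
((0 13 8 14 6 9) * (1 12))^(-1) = (0 9 6 14 8 13)(1 12)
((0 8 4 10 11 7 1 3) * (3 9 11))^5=(1 9 11 7)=((0 8 4 10 3)(1 9 11 7))^5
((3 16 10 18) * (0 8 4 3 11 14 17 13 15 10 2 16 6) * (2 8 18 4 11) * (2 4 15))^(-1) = (0 6 3 4 18)(2 13 17 14 11 8 16)(10 15)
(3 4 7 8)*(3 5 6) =(3 4 7 8 5 6) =[0, 1, 2, 4, 7, 6, 3, 8, 5]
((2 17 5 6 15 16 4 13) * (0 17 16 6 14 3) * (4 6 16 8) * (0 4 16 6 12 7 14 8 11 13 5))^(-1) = ((0 17)(2 11 13)(3 4 5 8 16 12 7 14)(6 15))^(-1) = (0 17)(2 13 11)(3 14 7 12 16 8 5 4)(6 15)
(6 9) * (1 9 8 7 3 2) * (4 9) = (1 4 9 6 8 7 3 2) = [0, 4, 1, 2, 9, 5, 8, 3, 7, 6]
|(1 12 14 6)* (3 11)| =|(1 12 14 6)(3 11)| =4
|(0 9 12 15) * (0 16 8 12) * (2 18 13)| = 12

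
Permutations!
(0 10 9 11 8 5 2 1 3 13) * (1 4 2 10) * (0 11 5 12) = (0 1 3 13 11 8 12)(2 4)(5 10 9) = [1, 3, 4, 13, 2, 10, 6, 7, 12, 5, 9, 8, 0, 11]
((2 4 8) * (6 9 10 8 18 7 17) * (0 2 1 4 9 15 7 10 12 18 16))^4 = (0 18 4 9 8)(1 2 10 16 12)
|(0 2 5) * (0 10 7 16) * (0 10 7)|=6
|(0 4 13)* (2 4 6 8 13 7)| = 12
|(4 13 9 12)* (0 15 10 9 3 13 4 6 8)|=14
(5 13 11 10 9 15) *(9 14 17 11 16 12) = (5 13 16 12 9 15)(10 14 17 11) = [0, 1, 2, 3, 4, 13, 6, 7, 8, 15, 14, 10, 9, 16, 17, 5, 12, 11]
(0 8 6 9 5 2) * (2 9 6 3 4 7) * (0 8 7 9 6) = (0 7 2 8 3 4 9 5 6) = [7, 1, 8, 4, 9, 6, 0, 2, 3, 5]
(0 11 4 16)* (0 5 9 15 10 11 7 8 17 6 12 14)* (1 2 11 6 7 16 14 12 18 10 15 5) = (0 16 1 2 11 4 14)(5 9)(6 18 10)(7 8 17) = [16, 2, 11, 3, 14, 9, 18, 8, 17, 5, 6, 4, 12, 13, 0, 15, 1, 7, 10]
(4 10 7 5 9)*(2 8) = (2 8)(4 10 7 5 9) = [0, 1, 8, 3, 10, 9, 6, 5, 2, 4, 7]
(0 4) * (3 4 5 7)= (0 5 7 3 4)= [5, 1, 2, 4, 0, 7, 6, 3]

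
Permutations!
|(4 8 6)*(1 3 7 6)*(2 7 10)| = |(1 3 10 2 7 6 4 8)| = 8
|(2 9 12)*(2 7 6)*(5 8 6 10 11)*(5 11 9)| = |(2 5 8 6)(7 10 9 12)| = 4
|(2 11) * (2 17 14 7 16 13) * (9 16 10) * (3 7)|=|(2 11 17 14 3 7 10 9 16 13)|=10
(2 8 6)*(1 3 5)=(1 3 5)(2 8 6)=[0, 3, 8, 5, 4, 1, 2, 7, 6]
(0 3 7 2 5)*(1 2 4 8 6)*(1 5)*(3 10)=(0 10 3 7 4 8 6 5)(1 2)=[10, 2, 1, 7, 8, 0, 5, 4, 6, 9, 3]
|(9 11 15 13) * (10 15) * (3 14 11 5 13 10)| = 6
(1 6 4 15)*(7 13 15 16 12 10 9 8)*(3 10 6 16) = (1 16 12 6 4 3 10 9 8 7 13 15) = [0, 16, 2, 10, 3, 5, 4, 13, 7, 8, 9, 11, 6, 15, 14, 1, 12]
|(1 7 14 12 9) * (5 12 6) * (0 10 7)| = |(0 10 7 14 6 5 12 9 1)| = 9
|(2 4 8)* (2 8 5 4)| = |(8)(4 5)| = 2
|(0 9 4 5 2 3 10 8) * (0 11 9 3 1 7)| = |(0 3 10 8 11 9 4 5 2 1 7)| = 11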